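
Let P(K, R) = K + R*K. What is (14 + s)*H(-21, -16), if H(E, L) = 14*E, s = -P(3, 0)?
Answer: -3234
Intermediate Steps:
P(K, R) = K + K*R
s = -3 (s = -3*(1 + 0) = -3 ≈ -3.0000)
(14 + s)*H(-21, -16) = (14 - 3)*(14*(-21)) = 11*(-294) = -3234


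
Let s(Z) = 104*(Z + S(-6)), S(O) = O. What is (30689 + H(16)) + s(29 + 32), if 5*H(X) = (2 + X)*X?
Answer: 182333/5 ≈ 36467.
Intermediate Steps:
H(X) = X*(2 + X)/5 (H(X) = ((2 + X)*X)/5 = (X*(2 + X))/5 = X*(2 + X)/5)
s(Z) = -624 + 104*Z (s(Z) = 104*(Z - 6) = 104*(-6 + Z) = -624 + 104*Z)
(30689 + H(16)) + s(29 + 32) = (30689 + (1/5)*16*(2 + 16)) + (-624 + 104*(29 + 32)) = (30689 + (1/5)*16*18) + (-624 + 104*61) = (30689 + 288/5) + (-624 + 6344) = 153733/5 + 5720 = 182333/5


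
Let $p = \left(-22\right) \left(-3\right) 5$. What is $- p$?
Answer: $-330$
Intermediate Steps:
$p = 330$ ($p = 66 \cdot 5 = 330$)
$- p = \left(-1\right) 330 = -330$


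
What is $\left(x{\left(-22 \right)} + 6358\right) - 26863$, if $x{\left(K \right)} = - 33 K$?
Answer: $-19779$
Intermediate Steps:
$\left(x{\left(-22 \right)} + 6358\right) - 26863 = \left(\left(-33\right) \left(-22\right) + 6358\right) - 26863 = \left(726 + 6358\right) - 26863 = 7084 - 26863 = -19779$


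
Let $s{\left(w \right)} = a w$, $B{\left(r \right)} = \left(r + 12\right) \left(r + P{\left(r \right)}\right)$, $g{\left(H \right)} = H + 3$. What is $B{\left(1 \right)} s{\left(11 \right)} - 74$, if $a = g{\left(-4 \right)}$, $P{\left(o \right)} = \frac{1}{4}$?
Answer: $- \frac{1011}{4} \approx -252.75$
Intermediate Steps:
$g{\left(H \right)} = 3 + H$
$P{\left(o \right)} = \frac{1}{4}$
$a = -1$ ($a = 3 - 4 = -1$)
$B{\left(r \right)} = \left(12 + r\right) \left(\frac{1}{4} + r\right)$ ($B{\left(r \right)} = \left(r + 12\right) \left(r + \frac{1}{4}\right) = \left(12 + r\right) \left(\frac{1}{4} + r\right)$)
$s{\left(w \right)} = - w$
$B{\left(1 \right)} s{\left(11 \right)} - 74 = \left(3 + 1^{2} + \frac{49}{4} \cdot 1\right) \left(\left(-1\right) 11\right) - 74 = \left(3 + 1 + \frac{49}{4}\right) \left(-11\right) - 74 = \frac{65}{4} \left(-11\right) - 74 = - \frac{715}{4} - 74 = - \frac{1011}{4}$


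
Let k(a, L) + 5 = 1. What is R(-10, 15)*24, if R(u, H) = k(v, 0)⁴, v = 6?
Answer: 6144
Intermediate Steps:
k(a, L) = -4 (k(a, L) = -5 + 1 = -4)
R(u, H) = 256 (R(u, H) = (-4)⁴ = 256)
R(-10, 15)*24 = 256*24 = 6144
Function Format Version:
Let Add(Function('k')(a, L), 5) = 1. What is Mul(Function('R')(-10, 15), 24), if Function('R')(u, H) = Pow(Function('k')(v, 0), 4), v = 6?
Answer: 6144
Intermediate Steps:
Function('k')(a, L) = -4 (Function('k')(a, L) = Add(-5, 1) = -4)
Function('R')(u, H) = 256 (Function('R')(u, H) = Pow(-4, 4) = 256)
Mul(Function('R')(-10, 15), 24) = Mul(256, 24) = 6144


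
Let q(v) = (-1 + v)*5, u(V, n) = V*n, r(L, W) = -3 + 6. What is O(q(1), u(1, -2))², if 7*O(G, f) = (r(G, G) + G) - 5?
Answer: 4/49 ≈ 0.081633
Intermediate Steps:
r(L, W) = 3
q(v) = -5 + 5*v
O(G, f) = -2/7 + G/7 (O(G, f) = ((3 + G) - 5)/7 = (-2 + G)/7 = -2/7 + G/7)
O(q(1), u(1, -2))² = (-2/7 + (-5 + 5*1)/7)² = (-2/7 + (-5 + 5)/7)² = (-2/7 + (⅐)*0)² = (-2/7 + 0)² = (-2/7)² = 4/49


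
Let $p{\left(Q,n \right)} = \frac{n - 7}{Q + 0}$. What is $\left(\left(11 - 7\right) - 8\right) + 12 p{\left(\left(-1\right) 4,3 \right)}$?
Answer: $8$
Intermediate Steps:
$p{\left(Q,n \right)} = \frac{-7 + n}{Q}$
$\left(\left(11 - 7\right) - 8\right) + 12 p{\left(\left(-1\right) 4,3 \right)} = \left(\left(11 - 7\right) - 8\right) + 12 \frac{-7 + 3}{\left(-1\right) 4} = \left(4 - 8\right) + 12 \frac{1}{-4} \left(-4\right) = -4 + 12 \left(\left(- \frac{1}{4}\right) \left(-4\right)\right) = -4 + 12 \cdot 1 = -4 + 12 = 8$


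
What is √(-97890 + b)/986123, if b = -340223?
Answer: I*√438113/986123 ≈ 0.00067122*I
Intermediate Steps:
√(-97890 + b)/986123 = √(-97890 - 340223)/986123 = √(-438113)*(1/986123) = (I*√438113)*(1/986123) = I*√438113/986123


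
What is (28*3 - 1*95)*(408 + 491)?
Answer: -9889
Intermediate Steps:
(28*3 - 1*95)*(408 + 491) = (84 - 95)*899 = -11*899 = -9889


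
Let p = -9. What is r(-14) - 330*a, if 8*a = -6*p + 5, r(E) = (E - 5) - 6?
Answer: -9835/4 ≈ -2458.8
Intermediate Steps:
r(E) = -11 + E (r(E) = (-5 + E) - 6 = -11 + E)
a = 59/8 (a = (-6*(-9) + 5)/8 = (54 + 5)/8 = (1/8)*59 = 59/8 ≈ 7.3750)
r(-14) - 330*a = (-11 - 14) - 330*59/8 = -25 - 9735/4 = -9835/4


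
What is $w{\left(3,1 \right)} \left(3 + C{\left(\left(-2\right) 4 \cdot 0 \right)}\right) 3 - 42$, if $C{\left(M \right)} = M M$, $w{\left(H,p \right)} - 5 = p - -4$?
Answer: $48$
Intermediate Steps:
$w{\left(H,p \right)} = 9 + p$ ($w{\left(H,p \right)} = 5 + \left(p - -4\right) = 5 + \left(p + 4\right) = 5 + \left(4 + p\right) = 9 + p$)
$C{\left(M \right)} = M^{2}$
$w{\left(3,1 \right)} \left(3 + C{\left(\left(-2\right) 4 \cdot 0 \right)}\right) 3 - 42 = \left(9 + 1\right) \left(3 + \left(\left(-2\right) 4 \cdot 0\right)^{2}\right) 3 - 42 = 10 \left(3 + \left(\left(-8\right) 0\right)^{2}\right) 3 - 42 = 10 \left(3 + 0^{2}\right) 3 - 42 = 10 \left(3 + 0\right) 3 - 42 = 10 \cdot 3 \cdot 3 - 42 = 30 \cdot 3 - 42 = 90 - 42 = 48$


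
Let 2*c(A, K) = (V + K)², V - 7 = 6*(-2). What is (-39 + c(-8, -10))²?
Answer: 21609/4 ≈ 5402.3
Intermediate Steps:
V = -5 (V = 7 + 6*(-2) = 7 - 12 = -5)
c(A, K) = (-5 + K)²/2
(-39 + c(-8, -10))² = (-39 + (-5 - 10)²/2)² = (-39 + (½)*(-15)²)² = (-39 + (½)*225)² = (-39 + 225/2)² = (147/2)² = 21609/4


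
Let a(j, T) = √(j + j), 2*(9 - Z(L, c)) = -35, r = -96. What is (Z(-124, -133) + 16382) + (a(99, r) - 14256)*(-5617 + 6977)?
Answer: -38743503/2 + 4080*√22 ≈ -1.9353e+7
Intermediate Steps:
Z(L, c) = 53/2 (Z(L, c) = 9 - ½*(-35) = 9 + 35/2 = 53/2)
a(j, T) = √2*√j (a(j, T) = √(2*j) = √2*√j)
(Z(-124, -133) + 16382) + (a(99, r) - 14256)*(-5617 + 6977) = (53/2 + 16382) + (√2*√99 - 14256)*(-5617 + 6977) = 32817/2 + (√2*(3*√11) - 14256)*1360 = 32817/2 + (3*√22 - 14256)*1360 = 32817/2 + (-14256 + 3*√22)*1360 = 32817/2 + (-19388160 + 4080*√22) = -38743503/2 + 4080*√22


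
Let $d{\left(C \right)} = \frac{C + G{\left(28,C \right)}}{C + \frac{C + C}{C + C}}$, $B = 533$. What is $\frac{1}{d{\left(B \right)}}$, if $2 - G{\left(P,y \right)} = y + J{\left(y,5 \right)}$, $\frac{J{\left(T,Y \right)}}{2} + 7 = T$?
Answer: $- \frac{89}{175} \approx -0.50857$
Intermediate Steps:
$J{\left(T,Y \right)} = -14 + 2 T$
$G{\left(P,y \right)} = 16 - 3 y$ ($G{\left(P,y \right)} = 2 - \left(y + \left(-14 + 2 y\right)\right) = 2 - \left(-14 + 3 y\right) = 16 - 3 y$)
$d{\left(C \right)} = \frac{16 - 2 C}{1 + C}$ ($d{\left(C \right)} = \frac{C - \left(-16 + 3 C\right)}{C + \frac{C + C}{C + C}} = \frac{16 - 2 C}{C + \frac{2 C}{2 C}} = \frac{16 - 2 C}{C + 2 C \frac{1}{2 C}} = \frac{16 - 2 C}{C + 1} = \frac{16 - 2 C}{1 + C}$)
$\frac{1}{d{\left(B \right)}} = \frac{1}{2 \frac{1}{1 + 533} \left(8 - 533\right)} = \frac{1}{2 \cdot \frac{1}{534} \left(8 - 533\right)} = \frac{1}{2 \cdot \frac{1}{534} \left(-525\right)} = \frac{1}{- \frac{175}{89}} = - \frac{89}{175}$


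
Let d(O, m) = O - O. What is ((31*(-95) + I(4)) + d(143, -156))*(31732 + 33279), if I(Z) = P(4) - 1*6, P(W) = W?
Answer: -191587417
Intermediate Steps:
d(O, m) = 0
I(Z) = -2 (I(Z) = 4 - 1*6 = 4 - 6 = -2)
((31*(-95) + I(4)) + d(143, -156))*(31732 + 33279) = ((31*(-95) - 2) + 0)*(31732 + 33279) = ((-2945 - 2) + 0)*65011 = (-2947 + 0)*65011 = -2947*65011 = -191587417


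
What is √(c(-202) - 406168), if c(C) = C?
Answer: I*√406370 ≈ 637.47*I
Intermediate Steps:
√(c(-202) - 406168) = √(-202 - 406168) = √(-406370) = I*√406370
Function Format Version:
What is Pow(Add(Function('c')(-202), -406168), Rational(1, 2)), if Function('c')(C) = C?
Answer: Mul(I, Pow(406370, Rational(1, 2))) ≈ Mul(637.47, I)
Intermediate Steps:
Pow(Add(Function('c')(-202), -406168), Rational(1, 2)) = Pow(Add(-202, -406168), Rational(1, 2)) = Pow(-406370, Rational(1, 2)) = Mul(I, Pow(406370, Rational(1, 2)))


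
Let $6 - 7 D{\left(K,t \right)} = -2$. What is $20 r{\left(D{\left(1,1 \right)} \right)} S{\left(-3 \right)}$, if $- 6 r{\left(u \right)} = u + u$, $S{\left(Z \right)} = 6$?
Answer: $- \frac{320}{7} \approx -45.714$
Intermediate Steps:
$D{\left(K,t \right)} = \frac{8}{7}$ ($D{\left(K,t \right)} = \frac{6}{7} - - \frac{2}{7} = \frac{6}{7} + \frac{2}{7} = \frac{8}{7}$)
$r{\left(u \right)} = - \frac{u}{3}$ ($r{\left(u \right)} = - \frac{u + u}{6} = - \frac{2 u}{6} = - \frac{u}{3}$)
$20 r{\left(D{\left(1,1 \right)} \right)} S{\left(-3 \right)} = 20 \left(\left(- \frac{1}{3}\right) \frac{8}{7}\right) 6 = 20 \left(- \frac{8}{21}\right) 6 = \left(- \frac{160}{21}\right) 6 = - \frac{320}{7}$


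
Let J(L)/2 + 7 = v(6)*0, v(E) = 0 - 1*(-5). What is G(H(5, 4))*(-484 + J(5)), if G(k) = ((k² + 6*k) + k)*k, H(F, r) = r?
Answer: -87648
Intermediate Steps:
G(k) = k*(k² + 7*k) (G(k) = (k² + 7*k)*k = k*(k² + 7*k))
v(E) = 5 (v(E) = 0 + 5 = 5)
J(L) = -14 (J(L) = -14 + 2*(5*0) = -14 + 2*0 = -14 + 0 = -14)
G(H(5, 4))*(-484 + J(5)) = (4²*(7 + 4))*(-484 - 14) = (16*11)*(-498) = 176*(-498) = -87648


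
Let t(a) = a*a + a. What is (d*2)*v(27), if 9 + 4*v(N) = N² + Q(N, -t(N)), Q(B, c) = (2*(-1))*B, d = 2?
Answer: 666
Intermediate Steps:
t(a) = a + a² (t(a) = a² + a = a + a²)
Q(B, c) = -2*B
v(N) = -9/4 - N/2 + N²/4 (v(N) = -9/4 + (N² - 2*N)/4 = -9/4 + (-N/2 + N²/4) = -9/4 - N/2 + N²/4)
(d*2)*v(27) = (2*2)*(-9/4 - ½*27 + (¼)*27²) = 4*(-9/4 - 27/2 + (¼)*729) = 4*(-9/4 - 27/2 + 729/4) = 4*(333/2) = 666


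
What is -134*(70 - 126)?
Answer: 7504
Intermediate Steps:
-134*(70 - 126) = -134*(-56) = 7504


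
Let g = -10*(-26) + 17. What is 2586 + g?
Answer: 2863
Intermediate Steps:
g = 277 (g = 260 + 17 = 277)
2586 + g = 2586 + 277 = 2863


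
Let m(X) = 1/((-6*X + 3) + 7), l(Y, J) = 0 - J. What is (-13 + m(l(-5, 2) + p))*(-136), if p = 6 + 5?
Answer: 19482/11 ≈ 1771.1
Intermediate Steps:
p = 11
l(Y, J) = -J
m(X) = 1/(10 - 6*X) (m(X) = 1/((3 - 6*X) + 7) = 1/(10 - 6*X))
(-13 + m(l(-5, 2) + p))*(-136) = (-13 - 1/(-10 + 6*(-1*2 + 11)))*(-136) = (-13 - 1/(-10 + 6*(-2 + 11)))*(-136) = (-13 - 1/(-10 + 6*9))*(-136) = (-13 - 1/(-10 + 54))*(-136) = (-13 - 1/44)*(-136) = -573/44*(-136) = 19482/11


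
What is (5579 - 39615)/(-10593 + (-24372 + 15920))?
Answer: 34036/19045 ≈ 1.7871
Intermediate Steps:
(5579 - 39615)/(-10593 + (-24372 + 15920)) = -34036/(-10593 - 8452) = -34036/(-19045) = -34036*(-1/19045) = 34036/19045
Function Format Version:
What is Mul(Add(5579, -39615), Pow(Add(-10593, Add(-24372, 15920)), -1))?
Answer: Rational(34036, 19045) ≈ 1.7871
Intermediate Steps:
Mul(Add(5579, -39615), Pow(Add(-10593, Add(-24372, 15920)), -1)) = Mul(-34036, Pow(Add(-10593, -8452), -1)) = Mul(-34036, Pow(-19045, -1)) = Mul(-34036, Rational(-1, 19045)) = Rational(34036, 19045)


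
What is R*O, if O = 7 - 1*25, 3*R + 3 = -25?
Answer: 168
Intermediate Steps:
R = -28/3 (R = -1 + (⅓)*(-25) = -1 - 25/3 = -28/3 ≈ -9.3333)
O = -18 (O = 7 - 25 = -18)
R*O = -28/3*(-18) = 168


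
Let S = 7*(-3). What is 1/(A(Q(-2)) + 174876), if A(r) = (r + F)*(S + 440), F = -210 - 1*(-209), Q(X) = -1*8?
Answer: 1/171105 ≈ 5.8444e-6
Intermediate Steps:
Q(X) = -8
F = -1 (F = -210 + 209 = -1)
S = -21
A(r) = -419 + 419*r (A(r) = (r - 1)*(-21 + 440) = (-1 + r)*419 = -419 + 419*r)
1/(A(Q(-2)) + 174876) = 1/((-419 + 419*(-8)) + 174876) = 1/((-419 - 3352) + 174876) = 1/(-3771 + 174876) = 1/171105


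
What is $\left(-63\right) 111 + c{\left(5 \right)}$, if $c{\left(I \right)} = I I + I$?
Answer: $-6963$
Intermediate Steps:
$c{\left(I \right)} = I + I^{2}$ ($c{\left(I \right)} = I^{2} + I = I + I^{2}$)
$\left(-63\right) 111 + c{\left(5 \right)} = \left(-63\right) 111 + 5 \left(1 + 5\right) = -6993 + 5 \cdot 6 = -6993 + 30 = -6963$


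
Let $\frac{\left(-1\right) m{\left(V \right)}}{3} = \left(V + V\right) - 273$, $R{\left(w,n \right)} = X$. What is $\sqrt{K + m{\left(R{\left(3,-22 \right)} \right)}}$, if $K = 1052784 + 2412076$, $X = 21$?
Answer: $\sqrt{3465553} \approx 1861.6$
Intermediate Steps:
$R{\left(w,n \right)} = 21$
$m{\left(V \right)} = 819 - 6 V$ ($m{\left(V \right)} = - 3 \left(\left(V + V\right) - 273\right) = - 3 \left(2 V - 273\right) = - 3 \left(-273 + 2 V\right) = 819 - 6 V$)
$K = 3464860$
$\sqrt{K + m{\left(R{\left(3,-22 \right)} \right)}} = \sqrt{3464860 + \left(819 - 126\right)} = \sqrt{3464860 + 693} = \sqrt{3465553}$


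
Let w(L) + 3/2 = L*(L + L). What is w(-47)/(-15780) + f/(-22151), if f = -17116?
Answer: 344521177/699085560 ≈ 0.49282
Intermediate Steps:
w(L) = -3/2 + 2*L² (w(L) = -3/2 + L*(L + L) = -3/2 + L*(2*L) = -3/2 + 2*L²)
w(-47)/(-15780) + f/(-22151) = (-3/2 + 2*(-47)²)/(-15780) - 17116/(-22151) = (-3/2 + 2*2209)*(-1/15780) - 17116*(-1/22151) = (-3/2 + 4418)*(-1/15780) + 17116/22151 = (8833/2)*(-1/15780) + 17116/22151 = -8833/31560 + 17116/22151 = 344521177/699085560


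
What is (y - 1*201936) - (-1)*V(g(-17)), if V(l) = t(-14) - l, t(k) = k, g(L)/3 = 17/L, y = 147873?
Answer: -54074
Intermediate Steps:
g(L) = 51/L (g(L) = 3*(17/L) = 51/L)
V(l) = -14 - l
(y - 1*201936) - (-1)*V(g(-17)) = (147873 - 1*201936) - (-1)*(-14 - 51/(-17)) = (147873 - 201936) - (-1)*(-14 - 51*(-1)/17) = -54063 - (-1)*(-14 - 1*(-3)) = -54063 - (-1)*(-14 + 3) = -54063 - (-1)*(-11) = -54063 - 1*11 = -54063 - 11 = -54074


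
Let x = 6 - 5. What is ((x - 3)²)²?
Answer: 16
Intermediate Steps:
x = 1
((x - 3)²)² = ((1 - 3)²)² = ((-2)²)² = 4² = 16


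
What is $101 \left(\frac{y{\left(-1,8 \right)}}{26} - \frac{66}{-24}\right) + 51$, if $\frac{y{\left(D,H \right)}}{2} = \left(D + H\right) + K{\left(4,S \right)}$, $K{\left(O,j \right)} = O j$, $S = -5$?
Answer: $\frac{911}{4} \approx 227.75$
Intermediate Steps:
$y{\left(D,H \right)} = -40 + 2 D + 2 H$ ($y{\left(D,H \right)} = 2 \left(\left(D + H\right) + 4 \left(-5\right)\right) = 2 \left(\left(D + H\right) - 20\right) = 2 \left(-20 + D + H\right) = -40 + 2 D + 2 H$)
$101 \left(\frac{y{\left(-1,8 \right)}}{26} - \frac{66}{-24}\right) + 51 = 101 \left(\frac{-40 + 2 \left(-1\right) + 2 \cdot 8}{26} - \frac{66}{-24}\right) + 51 = 101 \left(\left(-40 - 2 + 16\right) \frac{1}{26} - - \frac{11}{4}\right) + 51 = 101 \left(\left(-26\right) \frac{1}{26} + \frac{11}{4}\right) + 51 = 101 \left(-1 + \frac{11}{4}\right) + 51 = 101 \cdot \frac{7}{4} + 51 = \frac{707}{4} + 51 = \frac{911}{4}$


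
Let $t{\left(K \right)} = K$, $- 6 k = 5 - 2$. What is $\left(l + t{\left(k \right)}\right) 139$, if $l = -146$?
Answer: $- \frac{40727}{2} \approx -20364.0$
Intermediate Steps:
$k = - \frac{1}{2}$ ($k = - \frac{5 - 2}{6} = \left(- \frac{1}{6}\right) 3 = - \frac{1}{2} \approx -0.5$)
$\left(l + t{\left(k \right)}\right) 139 = \left(-146 - \frac{1}{2}\right) 139 = \left(- \frac{293}{2}\right) 139 = - \frac{40727}{2}$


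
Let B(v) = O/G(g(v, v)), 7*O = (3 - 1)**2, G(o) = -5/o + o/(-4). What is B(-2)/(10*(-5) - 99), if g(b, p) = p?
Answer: -4/3129 ≈ -0.0012784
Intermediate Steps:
G(o) = -5/o - o/4 (G(o) = -5/o + o*(-1/4) = -5/o - o/4)
O = 4/7 (O = (3 - 1)**2/7 = (1/7)*2**2 = (1/7)*4 = 4/7 ≈ 0.57143)
B(v) = 4/(7*(-5/v - v/4))
B(-2)/(10*(-5) - 99) = (-16*(-2)/(140 + 7*(-2)**2))/(10*(-5) - 99) = (-16*(-2)/(140 + 7*4))/(-50 - 99) = (-16*(-2)/(140 + 28))/(-149) = -(-16)*(-2)/(149*168) = -1/149*4/21 = -4/3129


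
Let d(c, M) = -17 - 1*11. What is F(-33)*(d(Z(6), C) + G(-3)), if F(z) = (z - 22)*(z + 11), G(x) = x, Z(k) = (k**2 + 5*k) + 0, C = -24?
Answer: -37510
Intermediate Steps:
Z(k) = k**2 + 5*k
d(c, M) = -28 (d(c, M) = -17 - 11 = -28)
F(z) = (-22 + z)*(11 + z)
F(-33)*(d(Z(6), C) + G(-3)) = (-242 + (-33)**2 - 11*(-33))*(-28 - 3) = (-242 + 1089 + 363)*(-31) = 1210*(-31) = -37510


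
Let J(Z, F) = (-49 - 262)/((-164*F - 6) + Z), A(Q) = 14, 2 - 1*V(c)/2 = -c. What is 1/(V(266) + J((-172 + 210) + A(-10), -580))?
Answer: 306/164015 ≈ 0.0018657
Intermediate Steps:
V(c) = 4 + 2*c (V(c) = 4 - (-2)*c = 4 + 2*c)
J(Z, F) = -311/(-6 + Z - 164*F) (J(Z, F) = -311/((-6 - 164*F) + Z) = -311/(-6 + Z - 164*F))
1/(V(266) + J((-172 + 210) + A(-10), -580)) = 1/((4 + 2*266) + 311/(6 - ((-172 + 210) + 14) + 164*(-580))) = 1/((4 + 532) + 311/(6 - (38 + 14) - 95120)) = 1/(536 + 311/(6 - 1*52 - 95120)) = 1/(536 + 311/(6 - 52 - 95120)) = 1/(536 + 311/(-95166)) = 1/(536 + 311*(-1/95166)) = 1/(536 - 1/306) = 1/(164015/306) = 306/164015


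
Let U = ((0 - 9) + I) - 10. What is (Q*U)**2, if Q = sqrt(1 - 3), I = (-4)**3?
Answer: -13778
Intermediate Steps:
I = -64
Q = I*sqrt(2) (Q = sqrt(-2) = I*sqrt(2) ≈ 1.4142*I)
U = -83 (U = ((0 - 9) - 64) - 10 = (-9 - 64) - 10 = -73 - 10 = -83)
(Q*U)**2 = ((I*sqrt(2))*(-83))**2 = (-83*I*sqrt(2))**2 = -13778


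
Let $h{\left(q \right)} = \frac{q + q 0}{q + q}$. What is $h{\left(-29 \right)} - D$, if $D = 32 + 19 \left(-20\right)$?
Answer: $\frac{697}{2} \approx 348.5$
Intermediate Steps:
$h{\left(q \right)} = \frac{1}{2}$ ($h{\left(q \right)} = \frac{q + 0}{2 q} = q \frac{1}{2 q} = \frac{1}{2}$)
$D = -348$ ($D = 32 - 380 = -348$)
$h{\left(-29 \right)} - D = \frac{1}{2} - -348 = \frac{1}{2} + 348 = \frac{697}{2}$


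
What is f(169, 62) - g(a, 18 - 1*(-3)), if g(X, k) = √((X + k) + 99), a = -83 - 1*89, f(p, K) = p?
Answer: 169 - 2*I*√13 ≈ 169.0 - 7.2111*I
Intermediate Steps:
a = -172 (a = -83 - 89 = -172)
g(X, k) = √(99 + X + k)
f(169, 62) - g(a, 18 - 1*(-3)) = 169 - √(99 - 172 + (18 - 1*(-3))) = 169 - √(99 - 172 + (18 + 3)) = 169 - √(99 - 172 + 21) = 169 - √(-52) = 169 - 2*I*√13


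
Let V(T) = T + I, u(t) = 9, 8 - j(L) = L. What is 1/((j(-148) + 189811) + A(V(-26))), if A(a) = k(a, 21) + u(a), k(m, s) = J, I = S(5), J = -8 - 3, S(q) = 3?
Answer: 1/189965 ≈ 5.2641e-6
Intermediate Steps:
j(L) = 8 - L
J = -11
I = 3
k(m, s) = -11
V(T) = 3 + T (V(T) = T + 3 = 3 + T)
A(a) = -2 (A(a) = -11 + 9 = -2)
1/((j(-148) + 189811) + A(V(-26))) = 1/(((8 - 1*(-148)) + 189811) - 2) = 1/(((8 + 148) + 189811) - 2) = 1/((156 + 189811) - 2) = 1/(189967 - 2) = 1/189965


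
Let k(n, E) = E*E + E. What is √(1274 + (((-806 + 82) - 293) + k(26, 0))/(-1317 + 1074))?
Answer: √103533/9 ≈ 35.752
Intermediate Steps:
k(n, E) = E + E² (k(n, E) = E² + E = E + E²)
√(1274 + (((-806 + 82) - 293) + k(26, 0))/(-1317 + 1074)) = √(1274 + (((-806 + 82) - 293) + 0*(1 + 0))/(-1317 + 1074)) = √(1274 + ((-724 - 293) + 0*1)/(-243)) = √(1274 + (-1017 + 0)*(-1/243)) = √(1274 - 1017*(-1/243)) = √(1274 + 113/27) = √(34511/27) = √103533/9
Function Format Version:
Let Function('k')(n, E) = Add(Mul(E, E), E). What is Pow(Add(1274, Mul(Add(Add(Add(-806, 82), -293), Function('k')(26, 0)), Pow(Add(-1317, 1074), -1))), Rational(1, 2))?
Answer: Mul(Rational(1, 9), Pow(103533, Rational(1, 2))) ≈ 35.752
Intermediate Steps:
Function('k')(n, E) = Add(E, Pow(E, 2)) (Function('k')(n, E) = Add(Pow(E, 2), E) = Add(E, Pow(E, 2)))
Pow(Add(1274, Mul(Add(Add(Add(-806, 82), -293), Function('k')(26, 0)), Pow(Add(-1317, 1074), -1))), Rational(1, 2)) = Pow(Add(1274, Mul(Add(Add(Add(-806, 82), -293), Mul(0, Add(1, 0))), Pow(Add(-1317, 1074), -1))), Rational(1, 2)) = Pow(Add(1274, Mul(Add(Add(-724, -293), Mul(0, 1)), Pow(-243, -1))), Rational(1, 2)) = Pow(Add(1274, Mul(Add(-1017, 0), Rational(-1, 243))), Rational(1, 2)) = Pow(Add(1274, Mul(-1017, Rational(-1, 243))), Rational(1, 2)) = Pow(Add(1274, Rational(113, 27)), Rational(1, 2)) = Pow(Rational(34511, 27), Rational(1, 2)) = Mul(Rational(1, 9), Pow(103533, Rational(1, 2)))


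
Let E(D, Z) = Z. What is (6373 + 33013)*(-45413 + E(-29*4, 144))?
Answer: -1782964834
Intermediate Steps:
(6373 + 33013)*(-45413 + E(-29*4, 144)) = (6373 + 33013)*(-45413 + 144) = 39386*(-45269) = -1782964834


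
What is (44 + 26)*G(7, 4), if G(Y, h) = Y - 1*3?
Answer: 280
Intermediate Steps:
G(Y, h) = -3 + Y (G(Y, h) = Y - 3 = -3 + Y)
(44 + 26)*G(7, 4) = (44 + 26)*(-3 + 7) = 70*4 = 280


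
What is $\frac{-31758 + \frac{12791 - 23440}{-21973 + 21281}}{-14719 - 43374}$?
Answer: $\frac{21965887}{40200356} \approx 0.54641$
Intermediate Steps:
$\frac{-31758 + \frac{12791 - 23440}{-21973 + 21281}}{-14719 - 43374} = \frac{-31758 - \frac{10649}{-692}}{-58093} = \left(-31758 - - \frac{10649}{692}\right) \left(- \frac{1}{58093}\right) = \left(-31758 + \frac{10649}{692}\right) \left(- \frac{1}{58093}\right) = \left(- \frac{21965887}{692}\right) \left(- \frac{1}{58093}\right) = \frac{21965887}{40200356}$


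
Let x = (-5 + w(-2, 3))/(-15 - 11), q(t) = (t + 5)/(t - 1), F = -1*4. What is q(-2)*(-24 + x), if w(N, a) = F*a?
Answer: 607/26 ≈ 23.346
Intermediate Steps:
F = -4
q(t) = (5 + t)/(-1 + t)
w(N, a) = -4*a
x = 17/26 (x = (-5 - 4*3)/(-15 - 11) = (-5 - 12)/(-26) = -17*(-1/26) = 17/26 ≈ 0.65385)
q(-2)*(-24 + x) = ((5 - 2)/(-1 - 2))*(-24 + 17/26) = (3/(-3))*(-607/26) = -1/3*3*(-607/26) = -1*(-607/26) = 607/26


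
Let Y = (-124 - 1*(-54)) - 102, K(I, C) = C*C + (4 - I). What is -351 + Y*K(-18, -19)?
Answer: -66227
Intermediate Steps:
K(I, C) = 4 + C² - I (K(I, C) = C² + (4 - I) = 4 + C² - I)
Y = -172 (Y = (-124 + 54) - 102 = -70 - 102 = -172)
-351 + Y*K(-18, -19) = -351 - 172*(4 + (-19)² - 1*(-18)) = -351 - 172*(4 + 361 + 18) = -351 - 172*383 = -351 - 65876 = -66227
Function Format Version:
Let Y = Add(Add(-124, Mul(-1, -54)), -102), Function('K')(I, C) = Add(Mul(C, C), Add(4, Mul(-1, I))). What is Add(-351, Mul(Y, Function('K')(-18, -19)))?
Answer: -66227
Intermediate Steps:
Function('K')(I, C) = Add(4, Pow(C, 2), Mul(-1, I)) (Function('K')(I, C) = Add(Pow(C, 2), Add(4, Mul(-1, I))) = Add(4, Pow(C, 2), Mul(-1, I)))
Y = -172 (Y = Add(Add(-124, 54), -102) = Add(-70, -102) = -172)
Add(-351, Mul(Y, Function('K')(-18, -19))) = Add(-351, Mul(-172, Add(4, Pow(-19, 2), Mul(-1, -18)))) = Add(-351, Mul(-172, Add(4, 361, 18))) = Add(-351, Mul(-172, 383)) = Add(-351, -65876) = -66227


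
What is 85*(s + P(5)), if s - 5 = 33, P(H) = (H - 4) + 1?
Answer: 3400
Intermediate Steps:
P(H) = -3 + H (P(H) = (-4 + H) + 1 = -3 + H)
s = 38 (s = 5 + 33 = 38)
85*(s + P(5)) = 85*(38 + (-3 + 5)) = 85*(38 + 2) = 85*40 = 3400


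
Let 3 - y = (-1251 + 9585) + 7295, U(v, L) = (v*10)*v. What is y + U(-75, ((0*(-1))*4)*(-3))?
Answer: 40624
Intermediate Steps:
U(v, L) = 10*v² (U(v, L) = (10*v)*v = 10*v²)
y = -15626 (y = 3 - ((-1251 + 9585) + 7295) = 3 - (8334 + 7295) = 3 - 1*15629 = 3 - 15629 = -15626)
y + U(-75, ((0*(-1))*4)*(-3)) = -15626 + 10*(-75)² = -15626 + 10*5625 = -15626 + 56250 = 40624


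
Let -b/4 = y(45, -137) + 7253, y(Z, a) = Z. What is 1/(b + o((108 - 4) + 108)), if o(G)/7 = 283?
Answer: -1/27211 ≈ -3.6750e-5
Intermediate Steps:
o(G) = 1981 (o(G) = 7*283 = 1981)
b = -29192 (b = -4*(45 + 7253) = -4*7298 = -29192)
1/(b + o((108 - 4) + 108)) = 1/(-29192 + 1981) = 1/(-27211) = -1/27211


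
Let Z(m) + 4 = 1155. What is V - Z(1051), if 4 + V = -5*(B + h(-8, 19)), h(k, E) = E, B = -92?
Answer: -790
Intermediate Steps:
Z(m) = 1151 (Z(m) = -4 + 1155 = 1151)
V = 361 (V = -4 - 5*(-92 + 19) = -4 - 5*(-73) = -4 + 365 = 361)
V - Z(1051) = 361 - 1*1151 = 361 - 1151 = -790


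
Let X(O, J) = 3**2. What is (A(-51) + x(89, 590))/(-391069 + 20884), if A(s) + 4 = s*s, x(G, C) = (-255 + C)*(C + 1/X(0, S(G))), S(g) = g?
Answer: -1802558/3331665 ≈ -0.54104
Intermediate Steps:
X(O, J) = 9
x(G, C) = (-255 + C)*(1/9 + C) (x(G, C) = (-255 + C)*(C + 1/9) = (-255 + C)*(1/9 + C))
A(s) = -4 + s**2 (A(s) = -4 + s*s = -4 + s**2)
(A(-51) + x(89, 590))/(-391069 + 20884) = ((-4 + (-51)**2) + (-85/3 + (1/9)*590 + 590*(-255 + 590)))/(-391069 + 20884) = ((-4 + 2601) + (-85/3 + 590/9 + 590*335))/(-370185) = (2597 + (-85/3 + 590/9 + 197650))*(-1/370185) = (2597 + 1779185/9)*(-1/370185) = (1802558/9)*(-1/370185) = -1802558/3331665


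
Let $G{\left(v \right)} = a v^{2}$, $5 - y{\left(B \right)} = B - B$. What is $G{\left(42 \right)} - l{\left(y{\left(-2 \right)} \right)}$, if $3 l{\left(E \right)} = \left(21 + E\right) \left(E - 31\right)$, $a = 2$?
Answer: $\frac{11260}{3} \approx 3753.3$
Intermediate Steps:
$y{\left(B \right)} = 5$ ($y{\left(B \right)} = 5 - \left(B - B\right) = 5 - 0 = 5 + 0 = 5$)
$G{\left(v \right)} = 2 v^{2}$
$l{\left(E \right)} = \frac{\left(-31 + E\right) \left(21 + E\right)}{3}$ ($l{\left(E \right)} = \frac{\left(21 + E\right) \left(E - 31\right)}{3} = \frac{\left(21 + E\right) \left(-31 + E\right)}{3} = \frac{\left(-31 + E\right) \left(21 + E\right)}{3}$)
$G{\left(42 \right)} - l{\left(y{\left(-2 \right)} \right)} = 2 \cdot 42^{2} - \left(-217 - \frac{50}{3} + \frac{5^{2}}{3}\right) = 2 \cdot 1764 - \left(-217 - \frac{50}{3} + \frac{1}{3} \cdot 25\right) = 3528 - \left(-217 - \frac{50}{3} + \frac{25}{3}\right) = 3528 - - \frac{676}{3} = 3528 + \frac{676}{3} = \frac{11260}{3}$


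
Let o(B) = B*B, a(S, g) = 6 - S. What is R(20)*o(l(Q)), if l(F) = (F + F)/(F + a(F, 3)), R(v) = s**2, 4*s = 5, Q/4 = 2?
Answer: 100/9 ≈ 11.111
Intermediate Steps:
Q = 8 (Q = 4*2 = 8)
s = 5/4 (s = (1/4)*5 = 5/4 ≈ 1.2500)
R(v) = 25/16 (R(v) = (5/4)**2 = 25/16)
l(F) = F/3 (l(F) = (F + F)/(F + (6 - F)) = (2*F)/6 = (2*F)*(1/6) = F/3)
o(B) = B**2
R(20)*o(l(Q)) = 25*((1/3)*8)**2/16 = 25*(8/3)**2/16 = (25/16)*(64/9) = 100/9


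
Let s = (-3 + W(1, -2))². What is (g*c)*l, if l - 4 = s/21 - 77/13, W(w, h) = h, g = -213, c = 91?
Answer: 14200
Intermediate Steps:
s = 25 (s = (-3 - 2)² = (-5)² = 25)
l = -200/273 (l = 4 + (25/21 - 77/13) = 4 - 1292/273 = -200/273 ≈ -0.73260)
(g*c)*l = -213*91*(-200/273) = -19383*(-200/273) = 14200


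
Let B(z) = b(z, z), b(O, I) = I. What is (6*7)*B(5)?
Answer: 210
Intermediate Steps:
B(z) = z
(6*7)*B(5) = (6*7)*5 = 42*5 = 210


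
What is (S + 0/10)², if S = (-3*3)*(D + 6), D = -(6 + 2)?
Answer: 324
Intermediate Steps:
D = -8 (D = -1*8 = -8)
S = 18 (S = (-3*3)*(-8 + 6) = -9*(-2) = 18)
(S + 0/10)² = (18 + 0/10)² = (18 + 0*(⅒))² = (18 + 0)² = 18² = 324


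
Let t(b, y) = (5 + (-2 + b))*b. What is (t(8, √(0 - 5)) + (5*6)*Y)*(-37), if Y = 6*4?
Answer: -29896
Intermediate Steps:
t(b, y) = b*(3 + b) (t(b, y) = (3 + b)*b = b*(3 + b))
Y = 24
(t(8, √(0 - 5)) + (5*6)*Y)*(-37) = (8*(3 + 8) + (5*6)*24)*(-37) = (8*11 + 30*24)*(-37) = (88 + 720)*(-37) = 808*(-37) = -29896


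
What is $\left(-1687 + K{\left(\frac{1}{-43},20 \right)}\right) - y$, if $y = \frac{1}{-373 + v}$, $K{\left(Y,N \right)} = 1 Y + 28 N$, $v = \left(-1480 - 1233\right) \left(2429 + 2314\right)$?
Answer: $- \frac{623615412941}{553329676} \approx -1127.0$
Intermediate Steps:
$v = -12867759$ ($v = \left(-2713\right) 4743 = -12867759$)
$K{\left(Y,N \right)} = Y + 28 N$
$y = - \frac{1}{12868132}$ ($y = \frac{1}{-373 - 12867759} = \frac{1}{-12868132} = - \frac{1}{12868132} \approx -7.7711 \cdot 10^{-8}$)
$\left(-1687 + K{\left(\frac{1}{-43},20 \right)}\right) - y = \left(-1687 + \left(\frac{1}{-43} + 28 \cdot 20\right)\right) - - \frac{1}{12868132} = \left(-1687 + \left(- \frac{1}{43} + 560\right)\right) + \frac{1}{12868132} = \left(-1687 + \frac{24079}{43}\right) + \frac{1}{12868132} = - \frac{48462}{43} + \frac{1}{12868132} = - \frac{623615412941}{553329676}$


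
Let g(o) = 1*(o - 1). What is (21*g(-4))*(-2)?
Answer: 210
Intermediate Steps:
g(o) = -1 + o (g(o) = 1*(-1 + o) = -1 + o)
(21*g(-4))*(-2) = (21*(-1 - 4))*(-2) = (21*(-5))*(-2) = -105*(-2) = 210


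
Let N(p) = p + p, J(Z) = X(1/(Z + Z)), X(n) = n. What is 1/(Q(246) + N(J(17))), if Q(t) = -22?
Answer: -17/373 ≈ -0.045576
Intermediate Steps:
J(Z) = 1/(2*Z) (J(Z) = 1/(Z + Z) = 1/(2*Z))
N(p) = 2*p
1/(Q(246) + N(J(17))) = 1/(-22 + 2*((1/2)/17)) = 1/(-22 + 2*((1/2)*(1/17))) = 1/(-22 + 2*(1/34)) = 1/(-22 + 1/17) = 1/(-373/17) = -17/373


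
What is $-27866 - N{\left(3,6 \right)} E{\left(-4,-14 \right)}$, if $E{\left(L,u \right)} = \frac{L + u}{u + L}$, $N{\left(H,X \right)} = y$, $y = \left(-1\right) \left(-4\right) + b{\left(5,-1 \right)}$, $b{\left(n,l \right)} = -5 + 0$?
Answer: $-27865$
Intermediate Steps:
$b{\left(n,l \right)} = -5$
$y = -1$ ($y = \left(-1\right) \left(-4\right) - 5 = 4 - 5 = -1$)
$N{\left(H,X \right)} = -1$
$E{\left(L,u \right)} = 1$ ($E{\left(L,u \right)} = \frac{L + u}{L + u} = 1$)
$-27866 - N{\left(3,6 \right)} E{\left(-4,-14 \right)} = -27866 - \left(-1\right) 1 = -27866 - -1 = -27866 + 1 = -27865$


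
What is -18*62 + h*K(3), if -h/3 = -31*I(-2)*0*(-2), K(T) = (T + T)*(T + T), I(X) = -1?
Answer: -1116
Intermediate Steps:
K(T) = 4*T**2 (K(T) = (2*T)*(2*T) = 4*T**2)
h = 0 (h = -(-93)*-1*0*(-2) = -(-93)*0*(-2) = -(-93)*0 = -3*0 = 0)
-18*62 + h*K(3) = -18*62 + 0*(4*3**2) = -1116 + 0*(4*9) = -1116 + 0*36 = -1116 + 0 = -1116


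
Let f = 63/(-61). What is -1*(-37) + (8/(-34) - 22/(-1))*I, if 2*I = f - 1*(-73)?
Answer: 850519/1037 ≈ 820.17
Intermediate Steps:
f = -63/61 (f = 63*(-1/61) = -63/61 ≈ -1.0328)
I = 2195/61 (I = (-63/61 - 1*(-73))/2 = (-63/61 + 73)/2 = (1/2)*(4390/61) = 2195/61 ≈ 35.984)
-1*(-37) + (8/(-34) - 22/(-1))*I = -1*(-37) + (8/(-34) - 22/(-1))*(2195/61) = 37 + (8*(-1/34) - 22*(-1))*(2195/61) = 37 + (-4/17 + 22)*(2195/61) = 37 + (370/17)*(2195/61) = 37 + 812150/1037 = 850519/1037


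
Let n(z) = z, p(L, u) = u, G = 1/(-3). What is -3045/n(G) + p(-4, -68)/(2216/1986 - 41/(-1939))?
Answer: 19866727839/2189125 ≈ 9075.2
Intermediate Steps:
G = -⅓ ≈ -0.33333
-3045/n(G) + p(-4, -68)/(2216/1986 - 41/(-1939)) = -3045/(-⅓) - 68/(2216/1986 - 41/(-1939)) = -3045*(-3) - 68/(2216*(1/1986) - 41*(-1/1939)) = 9135 - 68/(1108/993 + 41/1939) = 9135 - 68/2189125/1925427 = 9135 - 68*1925427/2189125 = 9135 - 130929036/2189125 = 19866727839/2189125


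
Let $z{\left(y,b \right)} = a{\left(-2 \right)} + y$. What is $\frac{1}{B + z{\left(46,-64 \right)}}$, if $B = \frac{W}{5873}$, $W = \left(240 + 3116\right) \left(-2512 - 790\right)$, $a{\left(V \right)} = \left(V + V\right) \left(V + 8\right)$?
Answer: $- \frac{7}{13054} \approx -0.00053623$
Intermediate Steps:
$a{\left(V \right)} = 2 V \left(8 + V\right)$
$W = -11081512$ ($W = 3356 \left(-3302\right) = -11081512$)
$z{\left(y,b \right)} = -24 + y$ ($z{\left(y,b \right)} = 2 \left(-2\right) \left(8 - 2\right) + y = 2 \left(-2\right) 6 + y = -24 + y$)
$B = - \frac{13208}{7}$ ($B = - \frac{11081512}{5873} = \left(-11081512\right) \frac{1}{5873} = - \frac{13208}{7} \approx -1886.9$)
$\frac{1}{B + z{\left(46,-64 \right)}} = \frac{1}{- \frac{13208}{7} + \left(-24 + 46\right)} = \frac{1}{- \frac{13208}{7} + 22} = \frac{1}{- \frac{13054}{7}} = - \frac{7}{13054}$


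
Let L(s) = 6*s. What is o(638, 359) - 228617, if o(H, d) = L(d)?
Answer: -226463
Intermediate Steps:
o(H, d) = 6*d
o(638, 359) - 228617 = 6*359 - 228617 = 2154 - 228617 = -226463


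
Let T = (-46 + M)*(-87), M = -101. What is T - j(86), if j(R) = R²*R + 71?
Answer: -623338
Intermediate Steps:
T = 12789 (T = (-46 - 101)*(-87) = -147*(-87) = 12789)
j(R) = 71 + R³ (j(R) = R³ + 71 = 71 + R³)
T - j(86) = 12789 - (71 + 86³) = 12789 - (71 + 636056) = 12789 - 1*636127 = 12789 - 636127 = -623338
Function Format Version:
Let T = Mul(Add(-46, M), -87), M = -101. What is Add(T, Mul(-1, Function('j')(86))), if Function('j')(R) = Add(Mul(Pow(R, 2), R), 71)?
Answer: -623338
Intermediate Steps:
T = 12789 (T = Mul(Add(-46, -101), -87) = Mul(-147, -87) = 12789)
Function('j')(R) = Add(71, Pow(R, 3)) (Function('j')(R) = Add(Pow(R, 3), 71) = Add(71, Pow(R, 3)))
Add(T, Mul(-1, Function('j')(86))) = Add(12789, Mul(-1, Add(71, Pow(86, 3)))) = Add(12789, Mul(-1, Add(71, 636056))) = Add(12789, Mul(-1, 636127)) = Add(12789, -636127) = -623338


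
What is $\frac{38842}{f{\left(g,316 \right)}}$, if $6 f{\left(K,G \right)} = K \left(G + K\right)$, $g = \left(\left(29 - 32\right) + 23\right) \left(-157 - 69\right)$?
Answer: $\frac{58263}{4750520} \approx 0.012265$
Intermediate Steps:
$g = -4520$ ($g = \left(-3 + 23\right) \left(-226\right) = 20 \left(-226\right) = -4520$)
$f{\left(K,G \right)} = \frac{K \left(G + K\right)}{6}$
$\frac{38842}{f{\left(g,316 \right)}} = \frac{38842}{\frac{1}{6} \left(-4520\right) \left(316 - 4520\right)} = \frac{38842}{\frac{1}{6} \left(-4520\right) \left(-4204\right)} = \frac{38842}{\frac{9501040}{3}} = 38842 \cdot \frac{3}{9501040} = \frac{58263}{4750520}$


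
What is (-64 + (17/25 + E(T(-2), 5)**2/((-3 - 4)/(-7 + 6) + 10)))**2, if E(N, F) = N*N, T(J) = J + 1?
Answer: 722856996/180625 ≈ 4002.0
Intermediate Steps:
T(J) = 1 + J
E(N, F) = N**2
(-64 + (17/25 + E(T(-2), 5)**2/((-3 - 4)/(-7 + 6) + 10)))**2 = (-64 + (17/25 + ((1 - 2)**2)**2/((-3 - 4)/(-7 + 6) + 10)))**2 = (-64 + (17*(1/25) + ((-1)**2)**2/(-7/(-1) + 10)))**2 = (-64 + (17/25 + 1**2/(-7*(-1) + 10)))**2 = (-64 + (17/25 + 1/(7 + 10)))**2 = (-64 + (17/25 + 1/17))**2 = (-64 + 314/425)**2 = (-26886/425)**2 = 722856996/180625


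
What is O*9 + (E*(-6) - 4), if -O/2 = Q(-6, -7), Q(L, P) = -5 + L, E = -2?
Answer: 206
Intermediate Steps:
O = 22 (O = -2*(-5 - 6) = -2*(-11) = 22)
O*9 + (E*(-6) - 4) = 22*9 + (-2*(-6) - 4) = 198 + (12 - 4) = 198 + 8 = 206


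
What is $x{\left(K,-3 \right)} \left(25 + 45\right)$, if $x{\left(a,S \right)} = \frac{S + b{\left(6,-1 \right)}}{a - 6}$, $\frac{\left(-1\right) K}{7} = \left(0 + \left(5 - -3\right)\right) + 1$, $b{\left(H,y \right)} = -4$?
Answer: $\frac{490}{69} \approx 7.1014$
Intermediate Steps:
$K = -63$ ($K = - 7 \left(\left(0 + \left(5 - -3\right)\right) + 1\right) = - 7 \left(\left(0 + \left(5 + 3\right)\right) + 1\right) = - 7 \left(\left(0 + 8\right) + 1\right) = - 7 \left(8 + 1\right) = \left(-7\right) 9 = -63$)
$x{\left(a,S \right)} = \frac{-4 + S}{-6 + a}$ ($x{\left(a,S \right)} = \frac{S - 4}{a - 6} = \frac{-4 + S}{-6 + a}$)
$x{\left(K,-3 \right)} \left(25 + 45\right) = \frac{-4 - 3}{-6 - 63} \left(25 + 45\right) = \frac{1}{-69} \left(-7\right) 70 = \left(- \frac{1}{69}\right) \left(-7\right) 70 = \frac{7}{69} \cdot 70 = \frac{490}{69}$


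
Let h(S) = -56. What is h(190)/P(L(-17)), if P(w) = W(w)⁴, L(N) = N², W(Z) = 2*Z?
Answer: -7/13951514882 ≈ -5.0174e-10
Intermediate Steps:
P(w) = 16*w⁴ (P(w) = (2*w)⁴ = 16*w⁴)
h(190)/P(L(-17)) = -56/(16*((-17)²)⁴) = -56/(16*289⁴) = -56/(16*6975757441) = -56/111612119056 = -56*1/111612119056 = -7/13951514882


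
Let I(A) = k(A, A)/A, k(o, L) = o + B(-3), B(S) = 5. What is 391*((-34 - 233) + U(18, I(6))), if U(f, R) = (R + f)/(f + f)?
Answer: -22503223/216 ≈ -1.0418e+5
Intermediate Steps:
k(o, L) = 5 + o (k(o, L) = o + 5 = 5 + o)
I(A) = (5 + A)/A
U(f, R) = (R + f)/(2*f) (U(f, R) = (R + f)/((2*f)) = (R + f)*(1/(2*f)) = (R + f)/(2*f))
391*((-34 - 233) + U(18, I(6))) = 391*((-34 - 233) + (1/2)*((5 + 6)/6 + 18)/18) = 391*(-267 + (1/2)*(1/18)*((1/6)*11 + 18)) = 391*(-267 + (1/2)*(1/18)*(11/6 + 18)) = 391*(-267 + (1/2)*(1/18)*(119/6)) = 391*(-267 + 119/216) = 391*(-57553/216) = -22503223/216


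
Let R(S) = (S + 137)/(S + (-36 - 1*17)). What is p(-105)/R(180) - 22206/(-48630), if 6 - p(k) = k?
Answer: 115429402/2569285 ≈ 44.927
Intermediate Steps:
p(k) = 6 - k
R(S) = (137 + S)/(-53 + S) (R(S) = (137 + S)/(S + (-36 - 17)) = (137 + S)/(S - 53) = (137 + S)/(-53 + S))
p(-105)/R(180) - 22206/(-48630) = (6 - 1*(-105))/(((137 + 180)/(-53 + 180))) - 22206/(-48630) = (6 + 105)/((317/127)) - 22206*(-1/48630) = 111/(((1/127)*317)) + 3701/8105 = 111/(317/127) + 3701/8105 = 111*(127/317) + 3701/8105 = 14097/317 + 3701/8105 = 115429402/2569285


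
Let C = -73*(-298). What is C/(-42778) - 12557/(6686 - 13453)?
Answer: 2670918/1982731 ≈ 1.3471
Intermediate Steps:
C = 21754
C/(-42778) - 12557/(6686 - 13453) = 21754/(-42778) - 12557/(6686 - 13453) = 21754*(-1/42778) - 12557/(-6767) = -149/293 - 12557*(-1/6767) = -149/293 + 12557/6767 = 2670918/1982731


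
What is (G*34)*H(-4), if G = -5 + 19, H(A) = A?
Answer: -1904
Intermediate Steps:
G = 14
(G*34)*H(-4) = (14*34)*(-4) = 476*(-4) = -1904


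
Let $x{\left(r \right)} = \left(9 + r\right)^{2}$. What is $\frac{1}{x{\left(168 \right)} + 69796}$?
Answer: $\frac{1}{101125} \approx 9.8888 \cdot 10^{-6}$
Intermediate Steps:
$\frac{1}{x{\left(168 \right)} + 69796} = \frac{1}{\left(9 + 168\right)^{2} + 69796} = \frac{1}{177^{2} + 69796} = \frac{1}{31329 + 69796} = \frac{1}{101125}$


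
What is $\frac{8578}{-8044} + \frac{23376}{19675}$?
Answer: $\frac{9632197}{79132850} \approx 0.12172$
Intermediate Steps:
$\frac{8578}{-8044} + \frac{23376}{19675} = 8578 \left(- \frac{1}{8044}\right) + 23376 \cdot \frac{1}{19675} = - \frac{4289}{4022} + \frac{23376}{19675} = \frac{9632197}{79132850}$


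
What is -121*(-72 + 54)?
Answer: 2178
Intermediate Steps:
-121*(-72 + 54) = -121*(-18) = 2178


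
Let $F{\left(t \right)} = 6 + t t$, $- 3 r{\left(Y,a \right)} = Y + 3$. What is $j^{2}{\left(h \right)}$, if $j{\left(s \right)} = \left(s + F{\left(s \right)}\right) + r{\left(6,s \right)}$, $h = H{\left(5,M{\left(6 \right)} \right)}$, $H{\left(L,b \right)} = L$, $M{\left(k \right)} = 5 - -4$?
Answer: $1089$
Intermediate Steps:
$r{\left(Y,a \right)} = -1 - \frac{Y}{3}$ ($r{\left(Y,a \right)} = - \frac{Y + 3}{3} = - \frac{3 + Y}{3} = -1 - \frac{Y}{3}$)
$M{\left(k \right)} = 9$ ($M{\left(k \right)} = 5 + 4 = 9$)
$h = 5$
$F{\left(t \right)} = 6 + t^{2}$
$j{\left(s \right)} = 3 + s + s^{2}$ ($j{\left(s \right)} = \left(s + \left(6 + s^{2}\right)\right) - 3 = \left(6 + s + s^{2}\right) - 3 = 3 + s + s^{2}$)
$j^{2}{\left(h \right)} = \left(3 + 5 + 5^{2}\right)^{2} = \left(3 + 5 + 25\right)^{2} = 33^{2} = 1089$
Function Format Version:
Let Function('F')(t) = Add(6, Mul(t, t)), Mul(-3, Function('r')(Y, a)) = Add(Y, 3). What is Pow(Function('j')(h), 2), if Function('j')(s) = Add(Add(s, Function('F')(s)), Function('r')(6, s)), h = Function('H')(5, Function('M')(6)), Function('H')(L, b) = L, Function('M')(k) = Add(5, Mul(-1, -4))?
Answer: 1089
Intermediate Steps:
Function('r')(Y, a) = Add(-1, Mul(Rational(-1, 3), Y)) (Function('r')(Y, a) = Mul(Rational(-1, 3), Add(Y, 3)) = Mul(Rational(-1, 3), Add(3, Y)) = Add(-1, Mul(Rational(-1, 3), Y)))
Function('M')(k) = 9 (Function('M')(k) = Add(5, 4) = 9)
h = 5
Function('F')(t) = Add(6, Pow(t, 2))
Function('j')(s) = Add(3, s, Pow(s, 2)) (Function('j')(s) = Add(Add(s, Add(6, Pow(s, 2))), Add(-1, Mul(Rational(-1, 3), 6))) = Add(Add(6, s, Pow(s, 2)), Add(-1, -2)) = Add(Add(6, s, Pow(s, 2)), -3) = Add(3, s, Pow(s, 2)))
Pow(Function('j')(h), 2) = Pow(Add(3, 5, Pow(5, 2)), 2) = Pow(Add(3, 5, 25), 2) = Pow(33, 2) = 1089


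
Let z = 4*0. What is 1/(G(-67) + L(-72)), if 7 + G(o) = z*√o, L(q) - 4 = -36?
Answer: -1/39 ≈ -0.025641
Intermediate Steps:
L(q) = -32 (L(q) = 4 - 36 = -32)
z = 0
G(o) = -7 (G(o) = -7 + 0*√o = -7 + 0 = -7)
1/(G(-67) + L(-72)) = 1/(-7 - 32) = 1/(-39) = -1/39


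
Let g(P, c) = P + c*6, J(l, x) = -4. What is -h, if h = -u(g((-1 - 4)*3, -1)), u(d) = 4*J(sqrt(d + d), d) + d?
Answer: -37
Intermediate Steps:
g(P, c) = P + 6*c
u(d) = -16 + d (u(d) = 4*(-4) + d = -16 + d)
h = 37 (h = -(-16 + ((-1 - 4)*3 + 6*(-1))) = -(-16 + (-5*3 - 6)) = -(-16 + (-15 - 6)) = -(-16 - 21) = -1*(-37) = 37)
-h = -1*37 = -37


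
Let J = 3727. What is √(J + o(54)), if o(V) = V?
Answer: √3781 ≈ 61.490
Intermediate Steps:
√(J + o(54)) = √(3727 + 54) = √3781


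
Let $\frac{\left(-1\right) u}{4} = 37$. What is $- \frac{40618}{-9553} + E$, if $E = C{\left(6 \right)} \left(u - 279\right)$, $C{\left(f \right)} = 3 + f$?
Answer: $- \frac{36671561}{9553} \approx -3838.8$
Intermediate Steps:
$u = -148$ ($u = \left(-4\right) 37 = -148$)
$E = -3843$ ($E = \left(3 + 6\right) \left(-148 - 279\right) = 9 \left(-427\right) = -3843$)
$- \frac{40618}{-9553} + E = - \frac{40618}{-9553} - 3843 = \left(-40618\right) \left(- \frac{1}{9553}\right) - 3843 = \frac{40618}{9553} - 3843 = - \frac{36671561}{9553}$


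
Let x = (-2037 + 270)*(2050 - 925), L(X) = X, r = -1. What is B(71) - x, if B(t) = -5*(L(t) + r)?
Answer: 1987525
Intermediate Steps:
B(t) = 5 - 5*t (B(t) = -5*(t - 1) = -5*(-1 + t) = 5 - 5*t)
x = -1987875 (x = -1767*1125 = -1987875)
B(71) - x = (5 - 5*71) - 1*(-1987875) = (5 - 355) + 1987875 = -350 + 1987875 = 1987525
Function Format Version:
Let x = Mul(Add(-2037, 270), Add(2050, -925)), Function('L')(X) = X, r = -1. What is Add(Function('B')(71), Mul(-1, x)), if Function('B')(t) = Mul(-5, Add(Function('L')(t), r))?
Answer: 1987525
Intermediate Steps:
Function('B')(t) = Add(5, Mul(-5, t)) (Function('B')(t) = Mul(-5, Add(t, -1)) = Mul(-5, Add(-1, t)) = Add(5, Mul(-5, t)))
x = -1987875 (x = Mul(-1767, 1125) = -1987875)
Add(Function('B')(71), Mul(-1, x)) = Add(Add(5, Mul(-5, 71)), Mul(-1, -1987875)) = Add(Add(5, -355), 1987875) = Add(-350, 1987875) = 1987525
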